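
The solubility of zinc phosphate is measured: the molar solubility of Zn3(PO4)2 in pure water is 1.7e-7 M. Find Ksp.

Ksp ≈ 1.5 × 10^-32

Zn3(PO4)2(s) <=> 3 Zn^2+(aq) + 2 PO4^3-(aq)
Let s = molar solubility. Then [Zn^2+] = 3s and [PO4^3-] = 2s.
Ksp = [Zn^2+]^3[PO4^3-]^2
So Ksp = (3s)^3 × (2s)^2 = 108s^5
With s = 1.7 × 10^-7: Ksp = 1.5 × 10^-32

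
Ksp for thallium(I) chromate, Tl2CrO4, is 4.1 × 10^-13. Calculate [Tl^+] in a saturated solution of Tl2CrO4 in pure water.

Tl2CrO4(s) <=> 2 Tl^+(aq) + CrO4^2-(aq)
Ksp = [Tl^+]^2[CrO4^2-]
With molar solubility s: [Tl^+] = 2s, [CrO4^2-] = s.
Substituting: Ksp = (2s)^2s = 4s^3
Solving, s = (4.1 × 10^-13/4)^(1/3) = 4.68 x 10^-5 M
[Tl^+] = 2s = 9.4 × 10^-5 M

[Tl^+] = 9.4 × 10^-5 M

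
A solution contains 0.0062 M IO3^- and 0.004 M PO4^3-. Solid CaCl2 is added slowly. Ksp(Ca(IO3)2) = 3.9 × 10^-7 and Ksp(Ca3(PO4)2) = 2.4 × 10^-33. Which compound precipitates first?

Ca3(PO4)2

Precipitation of each salt starts when its ion product equals its Ksp.
For Ca(IO3)2: 3.9 × 10^-7 = (0.0062)^2 × [Ca^2+]  ⇒  [Ca^2+] = 1.0 × 10^-2 M.
For Ca3(PO4)2: 2.4 × 10^-33 = (0.004)^2 × [Ca^2+]^3  ⇒  [Ca^2+] = 5.3 × 10^-10 M.
The salt with the lower threshold [Ca^2+] precipitates first: Ca3(PO4)2.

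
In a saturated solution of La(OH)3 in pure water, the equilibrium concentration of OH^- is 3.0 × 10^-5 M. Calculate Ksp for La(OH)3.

La(OH)3(s) ⇌ La^3+(aq) + 3 OH^-(aq)
Stoichiometry gives [La^3+] = (1/3)[OH^-] = 1.00 x 10^-5 M.
Ksp = [La^3+][OH^-]^3
Ksp = 1.00 × 10^-5 × (3.0 × 10^-5)^3 = 2.7 x 10^-19

Ksp ≈ 2.7 × 10^-19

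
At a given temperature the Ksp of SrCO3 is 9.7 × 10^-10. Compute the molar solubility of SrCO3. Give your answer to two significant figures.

SrCO3(s) ⇌ Sr^2+ + CO3^2-
Ksp = [Sr^2+][CO3^2-]
For each mole of SrCO3 that dissolves: [Sr^2+] = s, [CO3^2-] = s.
Ksp = s × s = s^2
s = (9.7 × 10^-10)^(1/2) = 3.1 × 10^-5 M

3.1e-5 M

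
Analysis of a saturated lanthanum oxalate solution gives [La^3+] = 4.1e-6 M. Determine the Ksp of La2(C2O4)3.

Ksp ≈ 3.9e-27

La2(C2O4)3(s) <=> 2 La^3+(aq) + 3 C2O4^2-(aq)
Stoichiometry gives [C2O4^2-] = (3/2)[La^3+] = 6.15 × 10^-6 M.
Ksp = [La^3+]^2[C2O4^2-]^3
Ksp = (4.1 × 10^-6)^2 × (6.15 × 10^-6)^3 = 3.9 × 10^-27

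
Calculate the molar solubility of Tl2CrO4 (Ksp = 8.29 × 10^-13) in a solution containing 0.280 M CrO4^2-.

s = 8.60 x 10^-7 M

Tl2CrO4(s) ⇌ 2 Tl^+(aq) + CrO4^2-(aq)
Ksp = [Tl^+]^2[CrO4^2-]
If s mol/L dissolves here, [Tl^+] = 2s, [CrO4^2-] = 0.280 + s ≈ 0.280 (Ksp is small, so little additional dissolves).
Ksp ≈ (2s)^2 × 0.280
s = 8.60 × 10^-7 M
Check: s = 8.6 x 10^-7 ≪ 0.280, so the approximation is valid.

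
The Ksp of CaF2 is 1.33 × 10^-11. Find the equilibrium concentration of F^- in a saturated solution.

2.99 × 10^-4 M

CaF2(s) <=> Ca^2+(aq) + 2 F^-(aq)
Ksp = [Ca^2+][F^-]^2
If s mol/L of CaF2 dissolves, [Ca^2+] = s and [F^-] = 2s.
So Ksp = s × (2s)^2 = 4s^3
s^3 = 1.33 × 10^-11 / 4, so s = 1.493 × 10^-4 M
[F^-] = 2s = 2.99 × 10^-4 M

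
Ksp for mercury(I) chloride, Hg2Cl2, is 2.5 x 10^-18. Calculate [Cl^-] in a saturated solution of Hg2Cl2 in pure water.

[Cl^-] ≈ 1.7e-6 M

Hg2Cl2(s) <=> Hg2^2+(aq) + 2 Cl^-(aq)
Ksp = [Hg2^2+][Cl^-]^2
If s mol/L of Hg2Cl2 dissolves, [Hg2^2+] = s and [Cl^-] = 2s.
Substituting: Ksp = s(2s)^2 = 4s^3
Solving, s = (2.5 x 10^-18/4)^(1/3) = 8.55 x 10^-7 M
[Cl^-] = 2s = 1.7 x 10^-6 M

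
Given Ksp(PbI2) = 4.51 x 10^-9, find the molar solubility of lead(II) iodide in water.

PbI2(s) ⇌ Pb^2+ + 2 I^-
Ksp = [Pb^2+][I^-]^2
For each mole of PbI2 that dissolves: [Pb^2+] = s, [I^-] = 2s.
So Ksp = s × (2s)^2 = 4s^3
s = (4.51 x 10^-9 / 4)^(1/3) = 1.04 × 10^-3 M

1.04 × 10^-3 M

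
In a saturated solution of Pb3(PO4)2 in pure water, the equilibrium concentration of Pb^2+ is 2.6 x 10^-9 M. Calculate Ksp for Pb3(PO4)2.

Pb3(PO4)2(s) ⇌ 3 Pb^2+ + 2 PO4^3-
Stoichiometry gives [PO4^3-] = (2/3)[Pb^2+] = 1.73 x 10^-9 M.
Ksp = [Pb^2+]^3[PO4^3-]^2
Ksp = (2.6 x 10^-9)^3 × (1.73 × 10^-9)^2 = 5.3 × 10^-44

Ksp = 5.3 x 10^-44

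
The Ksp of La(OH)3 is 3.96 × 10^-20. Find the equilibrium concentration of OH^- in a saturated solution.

La(OH)3(s) ⇌ La^3+ + 3 OH^-
Ksp = [La^3+][OH^-]^3
If s mol/L of La(OH)3 dissolves, [La^3+] = s and [OH^-] = 3s.
So Ksp = s × (3s)^3 = 27s^4
s^4 = 3.96 × 10^-20 / 27, so s = 6.188 × 10^-6 M
[OH^-] = 3s = 1.86 x 10^-5 M

[OH^-] ≈ 1.86 × 10^-5 M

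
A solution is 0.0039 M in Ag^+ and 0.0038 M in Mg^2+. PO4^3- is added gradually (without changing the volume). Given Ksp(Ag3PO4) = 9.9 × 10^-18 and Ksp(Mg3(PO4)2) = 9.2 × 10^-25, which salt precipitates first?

Ag3PO4

Each salt begins to precipitate when Q = Ksp, i.e. when [PO4^3-] reaches its threshold.
For Ag3PO4: 9.9 × 10^-18 = (0.0039)^3 × [PO4^3-]  ⇒  [PO4^3-] = 1.7 × 10^-10 M.
For Mg3(PO4)2: 9.2 × 10^-25 = (0.0038)^3 × [PO4^3-]^2  ⇒  [PO4^3-] = 4.1 x 10^-9 M.
The salt with the lower threshold [PO4^3-] precipitates first: Ag3PO4.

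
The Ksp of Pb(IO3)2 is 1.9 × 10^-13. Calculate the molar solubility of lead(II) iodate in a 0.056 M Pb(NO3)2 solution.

Pb(IO3)2(s) ⇌ Pb^2+(aq) + 2 IO3^-(aq)
Ksp = [Pb^2+][IO3^-]^2
Let s = moles of Pb(IO3)2 that dissolve per litre. [Pb^2+] = 0.056 + s ≈ 0.056, [IO3^-] = 2s (common-ion effect: Pb^2+ is already 0.056 M).
Ksp ≈ 0.056 × (2s)^2
s = 9.2 × 10^-7 M
Check: s = 9.2 x 10^-7 ≪ 0.056, so the approximation is valid.

s ≈ 9.2 × 10^-7 M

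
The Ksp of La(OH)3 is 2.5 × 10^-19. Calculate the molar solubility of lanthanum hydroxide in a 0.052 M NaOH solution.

La(OH)3(s) <=> La^3+(aq) + 3 OH^-(aq)
Ksp = [La^3+][OH^-]^3
Let s = moles of La(OH)3 that dissolve per litre. [La^3+] = s, [OH^-] = 0.052 + 3s ≈ 0.052 (Ksp is small, so little additional dissolves).
Ksp ≈ s × (0.052)^3
s = 1.8 x 10^-15 M
Check: 3s = 5.3 × 10^-15 ≪ 0.052, so the approximation is valid.

1.8 x 10^-15 M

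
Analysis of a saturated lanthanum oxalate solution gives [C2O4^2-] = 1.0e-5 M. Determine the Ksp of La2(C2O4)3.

Ksp = 4.4 × 10^-26

La2(C2O4)3(s) <=> 2 La^3+ + 3 C2O4^2-
Stoichiometry gives [La^3+] = (2/3)[C2O4^2-] = 6.67 × 10^-6 M.
Ksp = [La^3+]^2[C2O4^2-]^3
Ksp = (6.67 x 10^-6)^2 × (1.0 × 10^-5)^3 = 4.4 x 10^-26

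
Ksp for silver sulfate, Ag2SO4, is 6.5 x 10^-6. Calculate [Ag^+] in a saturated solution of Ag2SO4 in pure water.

0.024 M

Ag2SO4(s) <=> 2 Ag^+(aq) + SO4^2-(aq)
Ksp = [Ag^+]^2[SO4^2-]
If s mol/L of Ag2SO4 dissolves, [Ag^+] = 2s and [SO4^2-] = s.
Substituting: Ksp = (2s)^2s = 4s^3
s^3 = 6.5 x 10^-6 / 4, so s = 1.18 x 10^-2 M
[Ag^+] = 2s = 2.4 × 10^-2 M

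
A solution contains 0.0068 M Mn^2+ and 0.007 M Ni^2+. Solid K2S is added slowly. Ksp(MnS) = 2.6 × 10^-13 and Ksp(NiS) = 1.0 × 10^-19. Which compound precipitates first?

NiS

Each salt begins to precipitate when Q = Ksp, i.e. when [S^2-] reaches its threshold.
For MnS: 2.6 × 10^-13 = 0.0068 × [S^2-]  ⇒  [S^2-] = 3.8 × 10^-11 M.
For NiS: 1.0 × 10^-19 = 0.007 × [S^2-]  ⇒  [S^2-] = 1.4 × 10^-17 M.
The salt with the lower threshold [S^2-] precipitates first: NiS.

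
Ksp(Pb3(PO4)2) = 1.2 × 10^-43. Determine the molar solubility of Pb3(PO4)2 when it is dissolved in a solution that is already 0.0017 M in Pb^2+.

Pb3(PO4)2(s) <=> 3 Pb^2+(aq) + 2 PO4^3-(aq)
Ksp = [Pb^2+]^3[PO4^3-]^2
If s mol/L dissolves here, [Pb^2+] = 0.0017 + 3s ≈ 0.0017, [PO4^3-] = 2s (since the Pb^2+ already present dominates).
Ksp ≈ (0.0017)^3 × (2s)^2
s = 2.5 × 10^-18 M
Check: 3s = 7.4 × 10^-18 ≪ 0.0017, so the approximation is valid.

s = 2.5 × 10^-18 M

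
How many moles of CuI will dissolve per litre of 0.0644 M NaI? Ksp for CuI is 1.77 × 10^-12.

s = 2.75e-11 M

CuI(s) <=> Cu^+(aq) + I^-(aq)
Ksp = [Cu^+][I^-]
If s mol/L dissolves here, [Cu^+] = s, [I^-] = 0.0644 + s ≈ 0.0644 (since I^- from NaI dominates).
Ksp ≈ s × 0.0644
s = 2.75 × 10^-11 M
Check: s = 2.7 × 10^-11 ≪ 0.0644, so the approximation is valid.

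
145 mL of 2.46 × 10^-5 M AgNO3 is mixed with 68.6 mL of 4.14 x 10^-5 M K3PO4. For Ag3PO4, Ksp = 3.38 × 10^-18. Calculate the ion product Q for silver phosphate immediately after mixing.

Total volume = 145 + 68.6 = 213.6 mL.
[Ag^+] = 2.46 x 10^-5 × (145/213.6) = 1.670 x 10^-5 M
[PO4^3-] = 4.14 x 10^-5 × (68.6/213.6) = 1.330 × 10^-5 M
Ag3PO4(s) ⇌ 3 Ag^+(aq) + PO4^3-(aq), so Q = [Ag^+]^3[PO4^3-]
Q = (1.670 x 10^-5)^3(1.330 × 10^-5) = 6.19 x 10^-20
Q < Ksp, so no precipitate of Ag3PO4 forms.

Q = 6.19 x 10^-20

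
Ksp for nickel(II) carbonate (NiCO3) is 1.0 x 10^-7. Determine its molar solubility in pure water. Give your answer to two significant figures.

NiCO3(s) <=> Ni^2+(aq) + CO3^2-(aq)
Ksp = [Ni^2+][CO3^2-]
With molar solubility s: [Ni^2+] = s, [CO3^2-] = s.
Ksp = s^2
s = √(1.0 x 10^-7) = 3.2 × 10^-4 M

s ≈ 3.2 × 10^-4 M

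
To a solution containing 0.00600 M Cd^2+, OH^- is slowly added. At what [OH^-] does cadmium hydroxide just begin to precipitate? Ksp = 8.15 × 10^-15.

Cd(OH)2(s) <=> Cd^2+(aq) + 2 OH^-(aq)
Ksp = [Cd^2+][OH^-]^2
Precipitation begins when Q = Ksp. With [Cd^2+] = 0.00600 M:
8.15 × 10^-15 = (0.00600) × [OH^-]^2
[OH^-] = (8.15 × 10^-15 / 6.00 × 10^-3)^(1/2) = 1.17 × 10^-6 M

[OH^-] = 1.17 x 10^-6 M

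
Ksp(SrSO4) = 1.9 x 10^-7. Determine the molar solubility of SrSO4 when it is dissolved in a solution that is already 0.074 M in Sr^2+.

2.6 × 10^-6 M

SrSO4(s) ⇌ Sr^2+(aq) + SO4^2-(aq)
Ksp = [Sr^2+][SO4^2-]
Let s be the molar solubility in this solution. [Sr^2+] = 0.074 + s ≈ 0.074, [SO4^2-] = s (common-ion effect: Sr^2+ is already 0.074 M).
Ksp ≈ 0.074 × s
s = 2.6 x 10^-6 M
Check: s = 2.6 × 10^-6 ≪ 0.074, so the approximation is valid.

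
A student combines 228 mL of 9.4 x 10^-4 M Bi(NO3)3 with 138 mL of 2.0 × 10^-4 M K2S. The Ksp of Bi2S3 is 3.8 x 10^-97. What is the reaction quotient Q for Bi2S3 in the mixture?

1.5 x 10^-19

Total volume = 228 + 138 = 366 mL.
[Bi^3+] = 9.4 × 10^-4 × (228/366) = 5.86 x 10^-4 M
[S^2-] = 2.0 x 10^-4 × (138/366) = 7.54 x 10^-5 M
Bi2S3(s) ⇌ 2 Bi^3+(aq) + 3 S^2-(aq), so Q = [Bi^3+]^2[S^2-]^3
Q = (5.86 x 10^-4)^2(7.54 × 10^-5)^3 = 1.5 × 10^-19
Q > Ksp, so Bi2S3 will precipitate.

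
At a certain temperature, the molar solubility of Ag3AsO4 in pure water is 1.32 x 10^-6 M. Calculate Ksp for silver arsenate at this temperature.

8.20 × 10^-23

Ag3AsO4(s) <=> 3 Ag^+ + AsO4^3-
Let s = molar solubility. Then [Ag^+] = 3s and [AsO4^3-] = s.
Ksp = [Ag^+]^3[AsO4^3-]
Substituting: Ksp = (3s)^3s = 27s^4
Ksp = 27 × (1.32 x 10^-6)^4 = 8.20 × 10^-23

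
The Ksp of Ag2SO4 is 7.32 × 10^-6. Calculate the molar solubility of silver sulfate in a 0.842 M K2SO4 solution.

s = 1.47 x 10^-3 M

Ag2SO4(s) <=> 2 Ag^+(aq) + SO4^2-(aq)
Ksp = [Ag^+]^2[SO4^2-]
If s mol/L dissolves here, [Ag^+] = 2s, [SO4^2-] = 0.842 + s ≈ 0.842 (common-ion effect: SO4^2- is already 0.842 M).
Ksp ≈ (2s)^2 × 0.842
s = 1.47 x 10^-3 M
Check: s = 1.5 × 10^-3 ≪ 0.842, so the approximation is valid.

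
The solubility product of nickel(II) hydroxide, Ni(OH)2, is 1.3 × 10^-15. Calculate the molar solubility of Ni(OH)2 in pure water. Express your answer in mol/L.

s ≈ 6.9 x 10^-6 M

Ni(OH)2(s) <=> Ni^2+(aq) + 2 OH^-(aq)
Ksp = [Ni^2+][OH^-]^2
With molar solubility s: [Ni^2+] = s, [OH^-] = 2s.
Substituting: Ksp = s(2s)^2 = 4s^3
s^3 = 1.3 × 10^-15 / 4, so s = 6.9 x 10^-6 M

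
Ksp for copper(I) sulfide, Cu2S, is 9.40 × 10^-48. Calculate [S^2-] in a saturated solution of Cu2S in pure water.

[S^2-] ≈ 1.33e-16 M

Cu2S(s) <=> 2 Cu^+ + S^2-
Ksp = [Cu^+]^2[S^2-]
For each mole of Cu2S that dissolves: [Cu^+] = 2s, [S^2-] = s.
Ksp = (2s)^2s = 4s^3
Solving, s = (9.40 × 10^-48/4)^(1/3) = 1.330 × 10^-16 M
[S^2-] = s = 1.33 × 10^-16 M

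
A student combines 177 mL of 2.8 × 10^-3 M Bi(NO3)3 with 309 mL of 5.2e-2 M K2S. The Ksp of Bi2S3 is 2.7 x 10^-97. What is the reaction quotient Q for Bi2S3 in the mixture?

Q = 3.8 × 10^-11

Total volume = 177 + 309 = 486 mL.
[Bi^3+] = 2.8 × 10^-3 × (177/486) = 1.02 × 10^-3 M
[S^2-] = 5.2 × 10^-2 × (309/486) = 3.31 x 10^-2 M
Bi2S3(s) <=> 2 Bi^3+(aq) + 3 S^2-(aq), so Q = [Bi^3+]^2[S^2-]^3
Q = (1.02 x 10^-3)^2(3.31 × 10^-2)^3 = 3.8 × 10^-11
Q > Ksp, so Bi2S3 will precipitate.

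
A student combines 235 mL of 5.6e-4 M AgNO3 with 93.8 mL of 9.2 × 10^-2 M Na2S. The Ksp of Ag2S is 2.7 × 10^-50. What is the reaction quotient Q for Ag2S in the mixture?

4.2e-9

Total volume = 235 + 93.8 = 328.8 mL.
[Ag^+] = 5.6 × 10^-4 × (235/328.8) = 4.00 x 10^-4 M
[S^2-] = 9.2 × 10^-2 × (93.8/328.8) = 2.62 × 10^-2 M
Ag2S(s) ⇌ 2 Ag^+ + S^2-, so Q = [Ag^+]^2[S^2-]
Q = (4.00 x 10^-4)^2(2.62 × 10^-2) = 4.2 × 10^-9
Q > Ksp, so Ag2S will precipitate.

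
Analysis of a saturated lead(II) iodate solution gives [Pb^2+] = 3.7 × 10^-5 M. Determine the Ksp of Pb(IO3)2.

2.0 × 10^-13

Pb(IO3)2(s) ⇌ Pb^2+ + 2 IO3^-
Stoichiometry gives [IO3^-] = (2/1)[Pb^2+] = 7.40 x 10^-5 M.
Ksp = [Pb^2+][IO3^-]^2
Ksp = 3.7 x 10^-5 × (7.40 × 10^-5)^2 = 2.0 x 10^-13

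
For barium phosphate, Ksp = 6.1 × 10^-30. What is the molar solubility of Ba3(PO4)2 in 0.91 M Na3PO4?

Ba3(PO4)2(s) ⇌ 3 Ba^2+ + 2 PO4^3-
Ksp = [Ba^2+]^3[PO4^3-]^2
Let s be the molar solubility in this solution. [Ba^2+] = 3s, [PO4^3-] = 0.91 + 2s ≈ 0.91 (Ksp is small, so little additional dissolves).
Ksp ≈ (3s)^3 × (0.91)^2
s = 6.5 × 10^-11 M
Check: 2s = 1.3 x 10^-10 ≪ 0.91, so the approximation is valid.

6.5 × 10^-11 M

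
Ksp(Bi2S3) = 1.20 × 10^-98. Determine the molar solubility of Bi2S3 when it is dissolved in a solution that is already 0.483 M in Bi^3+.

s ≈ 1.24 × 10^-33 M

Bi2S3(s) <=> 2 Bi^3+ + 3 S^2-
Ksp = [Bi^3+]^2[S^2-]^3
If s mol/L dissolves here, [Bi^3+] = 0.483 + 2s ≈ 0.483, [S^2-] = 3s (since the Bi^3+ already present dominates).
Ksp ≈ (0.483)^2 × (3s)^3
s = 1.24 × 10^-33 M
Check: 2s = 2.5 × 10^-33 ≪ 0.483, so the approximation is valid.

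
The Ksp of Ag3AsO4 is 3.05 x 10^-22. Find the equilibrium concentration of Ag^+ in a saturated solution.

Ag3AsO4(s) <=> 3 Ag^+ + AsO4^3-
Ksp = [Ag^+]^3[AsO4^3-]
Let s = molar solubility. Then [Ag^+] = 3s and [AsO4^3-] = s.
Ksp = (3s)^3s = 27s^4
s = (3.05 x 10^-22 / 27)^(1/4) = 1.833 x 10^-6 M
[Ag^+] = 3s = 5.50 × 10^-6 M

[Ag^+] = 5.50 × 10^-6 M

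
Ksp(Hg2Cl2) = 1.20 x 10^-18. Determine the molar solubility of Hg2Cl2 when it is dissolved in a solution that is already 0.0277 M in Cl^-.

Hg2Cl2(s) ⇌ Hg2^2+(aq) + 2 Cl^-(aq)
Ksp = [Hg2^2+][Cl^-]^2
Let s be the molar solubility in this solution. [Hg2^2+] = s, [Cl^-] = 0.0277 + 2s ≈ 0.0277 (Ksp is small, so little additional dissolves).
Ksp ≈ s × (0.0277)^2
s = 1.56 × 10^-15 M
Check: 2s = 3.1 × 10^-15 ≪ 0.0277, so the approximation is valid.

1.56e-15 M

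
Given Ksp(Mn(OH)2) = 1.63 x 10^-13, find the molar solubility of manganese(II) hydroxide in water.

Mn(OH)2(s) <=> Mn^2+ + 2 OH^-
Ksp = [Mn^2+][OH^-]^2
For each mole of Mn(OH)2 that dissolves: [Mn^2+] = s, [OH^-] = 2s.
So Ksp = s × (2s)^2 = 4s^3
s^3 = 1.63 x 10^-13 / 4, so s = 3.44 × 10^-5 M

s = 3.44 x 10^-5 M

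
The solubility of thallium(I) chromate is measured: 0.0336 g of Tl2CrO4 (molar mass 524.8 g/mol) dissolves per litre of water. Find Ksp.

Molar solubility s = (3.36 x 10^-2 g/L) / (524.8 g/mol) = 6.402 × 10^-5 M.
Tl2CrO4(s) ⇌ 2 Tl^+(aq) + CrO4^2-(aq)
Let s = molar solubility. Then [Tl^+] = 2s and [CrO4^2-] = s.
Ksp = [Tl^+]^2[CrO4^2-]
So Ksp = (2s)^2 × s = 4s^3
Ksp = 4 × (6.402 × 10^-5)^3 = 1.05 x 10^-12

Ksp = 1.05 x 10^-12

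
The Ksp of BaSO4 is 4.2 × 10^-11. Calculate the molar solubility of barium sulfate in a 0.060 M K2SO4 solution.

BaSO4(s) ⇌ Ba^2+(aq) + SO4^2-(aq)
Ksp = [Ba^2+][SO4^2-]
Let s be the molar solubility in this solution. [Ba^2+] = s, [SO4^2-] = 0.060 + s ≈ 0.060 (since SO4^2- from K2SO4 dominates).
Ksp ≈ s × 0.060
s = 7.0 × 10^-10 M
Check: s = 7.0 × 10^-10 ≪ 0.060, so the approximation is valid.

7.0 × 10^-10 M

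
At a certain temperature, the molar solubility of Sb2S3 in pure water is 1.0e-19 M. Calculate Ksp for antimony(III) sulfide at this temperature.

Sb2S3(s) <=> 2 Sb^3+(aq) + 3 S^2-(aq)
With molar solubility s: [Sb^3+] = 2s, [S^2-] = 3s.
Ksp = [Sb^3+]^2[S^2-]^3
Ksp = (2s)^2(3s)^3 = 108s^5
With s = 1.0 × 10^-19: Ksp = 1.1 × 10^-93

Ksp ≈ 1.1 × 10^-93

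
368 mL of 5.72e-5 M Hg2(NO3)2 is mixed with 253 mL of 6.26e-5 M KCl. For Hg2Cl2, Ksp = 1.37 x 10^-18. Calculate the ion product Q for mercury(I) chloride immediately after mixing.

Total volume = 368 + 253 = 621 mL.
[Hg2^2+] = 5.72 × 10^-5 × (368/621) = 3.390 × 10^-5 M
[Cl^-] = 6.26 × 10^-5 × (253/621) = 2.550 × 10^-5 M
Hg2Cl2(s) ⇌ Hg2^2+(aq) + 2 Cl^-(aq), so Q = [Hg2^2+][Cl^-]^2
Q = (3.390 × 10^-5)(2.550 × 10^-5)^2 = 2.20 x 10^-14
Q > Ksp, so Hg2Cl2 will precipitate.

2.20 × 10^-14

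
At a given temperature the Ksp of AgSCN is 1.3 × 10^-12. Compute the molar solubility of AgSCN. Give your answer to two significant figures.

AgSCN(s) <=> Ag^+ + SCN^-
Ksp = [Ag^+][SCN^-]
If s mol/L of AgSCN dissolves, [Ag^+] = s and [SCN^-] = s.
Ksp = s^2
s = (1.3 × 10^-12)^(1/2) = 1.1 × 10^-6 M

s = 1.1e-6 M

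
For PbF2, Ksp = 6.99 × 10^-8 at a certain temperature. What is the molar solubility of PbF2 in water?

2.60 x 10^-3 M

PbF2(s) ⇌ Pb^2+(aq) + 2 F^-(aq)
Ksp = [Pb^2+][F^-]^2
For each mole of PbF2 that dissolves: [Pb^2+] = s, [F^-] = 2s.
So Ksp = s × (2s)^2 = 4s^3
s^3 = 6.99 × 10^-8 / 4, so s = 2.60 x 10^-3 M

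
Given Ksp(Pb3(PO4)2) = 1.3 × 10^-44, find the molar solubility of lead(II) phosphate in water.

s ≈ 6.5e-10 M

Pb3(PO4)2(s) ⇌ 3 Pb^2+ + 2 PO4^3-
Ksp = [Pb^2+]^3[PO4^3-]^2
If s mol/L of Pb3(PO4)2 dissolves, [Pb^2+] = 3s and [PO4^3-] = 2s.
So Ksp = (3s)^3 × (2s)^2 = 108s^5
Solving, s = (1.3 × 10^-44/108)^(1/5) = 6.5 × 10^-10 M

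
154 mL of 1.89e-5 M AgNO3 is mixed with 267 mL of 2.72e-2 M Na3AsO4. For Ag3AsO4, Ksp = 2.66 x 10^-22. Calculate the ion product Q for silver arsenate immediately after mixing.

Q = 5.70 × 10^-18

Total volume = 154 + 267 = 421 mL.
[Ag^+] = 1.89 × 10^-5 × (154/421) = 6.914 × 10^-6 M
[AsO4^3-] = 2.72 x 10^-2 × (267/421) = 1.725 x 10^-2 M
Ag3AsO4(s) ⇌ 3 Ag^+ + AsO4^3-, so Q = [Ag^+]^3[AsO4^3-]
Q = (6.914 x 10^-6)^3(1.725 x 10^-2) = 5.70 × 10^-18
Q > Ksp, so Ag3AsO4 will precipitate.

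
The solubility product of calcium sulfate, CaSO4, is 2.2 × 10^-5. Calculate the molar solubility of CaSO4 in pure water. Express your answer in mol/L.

CaSO4(s) <=> Ca^2+(aq) + SO4^2-(aq)
Ksp = [Ca^2+][SO4^2-]
Let s = molar solubility. Then [Ca^2+] = s and [SO4^2-] = s.
Ksp = s^2
s = √(2.2 × 10^-5) = 4.7 × 10^-3 M

4.7e-3 M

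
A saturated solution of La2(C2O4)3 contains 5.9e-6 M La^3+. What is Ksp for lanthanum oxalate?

Ksp ≈ 2.4 × 10^-26

La2(C2O4)3(s) ⇌ 2 La^3+ + 3 C2O4^2-
Stoichiometry gives [C2O4^2-] = (3/2)[La^3+] = 8.85 × 10^-6 M.
Ksp = [La^3+]^2[C2O4^2-]^3
Ksp = (5.9 x 10^-6)^2 × (8.85 × 10^-6)^3 = 2.4 x 10^-26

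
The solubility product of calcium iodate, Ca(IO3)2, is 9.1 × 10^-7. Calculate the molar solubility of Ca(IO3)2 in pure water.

6.1e-3 M

Ca(IO3)2(s) ⇌ Ca^2+ + 2 IO3^-
Ksp = [Ca^2+][IO3^-]^2
If s mol/L of Ca(IO3)2 dissolves, [Ca^2+] = s and [IO3^-] = 2s.
So Ksp = s × (2s)^2 = 4s^3
s^3 = 9.1 × 10^-7 / 4, so s = 6.1 × 10^-3 M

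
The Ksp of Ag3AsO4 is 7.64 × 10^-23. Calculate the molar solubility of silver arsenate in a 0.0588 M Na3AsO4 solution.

Ag3AsO4(s) ⇌ 3 Ag^+(aq) + AsO4^3-(aq)
Ksp = [Ag^+]^3[AsO4^3-]
Let s = moles of Ag3AsO4 that dissolve per litre. [Ag^+] = 3s, [AsO4^3-] = 0.0588 + s ≈ 0.0588 (Ksp is small, so little additional dissolves).
Ksp ≈ (3s)^3 × 0.0588
s = 3.64 x 10^-8 M
Check: s = 3.6 x 10^-8 ≪ 0.0588, so the approximation is valid.

s = 3.64e-8 M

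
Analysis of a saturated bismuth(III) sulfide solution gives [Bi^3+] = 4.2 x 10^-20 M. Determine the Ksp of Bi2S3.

Bi2S3(s) ⇌ 2 Bi^3+(aq) + 3 S^2-(aq)
Stoichiometry gives [S^2-] = (3/2)[Bi^3+] = 6.30 x 10^-20 M.
Ksp = [Bi^3+]^2[S^2-]^3
Ksp = (4.2 x 10^-20)^2 × (6.30 × 10^-20)^3 = 4.4 × 10^-97

Ksp ≈ 4.4 × 10^-97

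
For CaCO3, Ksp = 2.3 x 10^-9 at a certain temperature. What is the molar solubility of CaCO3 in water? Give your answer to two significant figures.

s = 4.8e-5 M

CaCO3(s) ⇌ Ca^2+(aq) + CO3^2-(aq)
Ksp = [Ca^2+][CO3^2-]
Let s = molar solubility. Then [Ca^2+] = s and [CO3^2-] = s.
Ksp = (s)(s) = s^2
s = √(2.3 x 10^-9) = 4.8 × 10^-5 M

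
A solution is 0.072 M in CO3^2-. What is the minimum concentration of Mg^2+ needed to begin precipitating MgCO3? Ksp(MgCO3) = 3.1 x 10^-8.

[Mg^2+] ≈ 4.3 × 10^-7 M

MgCO3(s) ⇌ Mg^2+ + CO3^2-
Ksp = [Mg^2+][CO3^2-]
Precipitation begins when Q = Ksp. With [CO3^2-] = 0.072 M:
3.1 x 10^-8 = (0.072) × [Mg^2+]
[Mg^2+] = (3.1 x 10^-8 / 7.2 x 10^-2) = 4.3 × 10^-7 M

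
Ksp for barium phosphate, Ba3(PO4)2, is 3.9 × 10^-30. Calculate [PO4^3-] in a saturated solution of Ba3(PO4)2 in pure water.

Ba3(PO4)2(s) ⇌ 3 Ba^2+ + 2 PO4^3-
Ksp = [Ba^2+]^3[PO4^3-]^2
With molar solubility s: [Ba^2+] = 3s, [PO4^3-] = 2s.
Ksp = (3s)^3(2s)^2 = 108s^5
s = (3.9 × 10^-30 / 108)^(1/5) = 5.15 × 10^-7 M
[PO4^3-] = 2s = 1.0 × 10^-6 M

1.0 x 10^-6 M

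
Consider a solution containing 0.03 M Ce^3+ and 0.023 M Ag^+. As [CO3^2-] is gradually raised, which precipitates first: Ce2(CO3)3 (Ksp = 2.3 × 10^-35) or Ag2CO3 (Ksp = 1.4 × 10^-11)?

Precipitation of each salt starts when its ion product equals its Ksp.
For Ce2(CO3)3: 2.3 × 10^-35 = (0.03)^2 × [CO3^2-]^3  ⇒  [CO3^2-] = 2.9 × 10^-11 M.
For Ag2CO3: 1.4 × 10^-11 = (0.023)^2 × [CO3^2-]  ⇒  [CO3^2-] = 2.6 x 10^-8 M.
The salt with the lower threshold [CO3^2-] precipitates first: Ce2(CO3)3.

Ce2(CO3)3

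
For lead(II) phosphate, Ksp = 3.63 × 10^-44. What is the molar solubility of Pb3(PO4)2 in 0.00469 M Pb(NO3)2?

Pb3(PO4)2(s) ⇌ 3 Pb^2+ + 2 PO4^3-
Ksp = [Pb^2+]^3[PO4^3-]^2
Let s = moles of Pb3(PO4)2 that dissolve per litre. [Pb^2+] = 0.00469 + 3s ≈ 0.00469, [PO4^3-] = 2s (since Pb^2+ from Pb(NO3)2 dominates).
Ksp ≈ (0.00469)^3 × (2s)^2
s = 2.97 × 10^-19 M
Check: 3s = 8.9 × 10^-19 ≪ 0.00469, so the approximation is valid.

s ≈ 2.97 × 10^-19 M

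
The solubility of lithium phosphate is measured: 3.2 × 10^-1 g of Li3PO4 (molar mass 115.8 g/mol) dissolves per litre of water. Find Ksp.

Molar solubility s = (3.2 x 10^-1 g/L) / (115.8 g/mol) = 2.76 × 10^-3 M.
Li3PO4(s) ⇌ 3 Li^+ + PO4^3-
If s mol/L of Li3PO4 dissolves, [Li^+] = 3s and [PO4^3-] = s.
Ksp = [Li^+]^3[PO4^3-]
Ksp = (3s)^3s = 27s^4
With s = 2.76 x 10^-3: Ksp = 1.6 × 10^-9

1.6e-9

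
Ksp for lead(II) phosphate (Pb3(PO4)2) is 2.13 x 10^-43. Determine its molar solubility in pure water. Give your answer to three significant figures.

Pb3(PO4)2(s) ⇌ 3 Pb^2+ + 2 PO4^3-
Ksp = [Pb^2+]^3[PO4^3-]^2
For each mole of Pb3(PO4)2 that dissolves: [Pb^2+] = 3s, [PO4^3-] = 2s.
So Ksp = (3s)^3 × (2s)^2 = 108s^5
s = (2.13 x 10^-43 / 108)^(1/5) = 1.15 × 10^-9 M

s ≈ 1.15 × 10^-9 M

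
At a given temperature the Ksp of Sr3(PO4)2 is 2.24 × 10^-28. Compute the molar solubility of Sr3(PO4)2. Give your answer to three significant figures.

Sr3(PO4)2(s) ⇌ 3 Sr^2+(aq) + 2 PO4^3-(aq)
Ksp = [Sr^2+]^3[PO4^3-]^2
For each mole of Sr3(PO4)2 that dissolves: [Sr^2+] = 3s, [PO4^3-] = 2s.
Substituting: Ksp = (3s)^3(2s)^2 = 108s^5
s = (2.24 × 10^-28 / 108)^(1/5) = 1.16 x 10^-6 M

1.16e-6 M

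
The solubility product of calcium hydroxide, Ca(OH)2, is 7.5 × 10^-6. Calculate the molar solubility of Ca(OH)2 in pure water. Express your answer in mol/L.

s ≈ 1.2 x 10^-2 M

Ca(OH)2(s) <=> Ca^2+ + 2 OH^-
Ksp = [Ca^2+][OH^-]^2
For each mole of Ca(OH)2 that dissolves: [Ca^2+] = s, [OH^-] = 2s.
So Ksp = s × (2s)^2 = 4s^3
s = (7.5 × 10^-6 / 4)^(1/3) = 1.2 x 10^-2 M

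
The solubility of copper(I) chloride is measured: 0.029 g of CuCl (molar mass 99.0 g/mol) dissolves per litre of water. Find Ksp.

Ksp = 8.6 × 10^-8

Molar solubility s = (2.9 x 10^-2 g/L) / (99.0 g/mol) = 2.93 x 10^-4 M.
CuCl(s) ⇌ Cu^+ + Cl^-
Let s = molar solubility. Then [Cu^+] = s and [Cl^-] = s.
Ksp = [Cu^+][Cl^-]
Ksp = s × s = s^2
With s = 2.93 × 10^-4: Ksp = 8.6 × 10^-8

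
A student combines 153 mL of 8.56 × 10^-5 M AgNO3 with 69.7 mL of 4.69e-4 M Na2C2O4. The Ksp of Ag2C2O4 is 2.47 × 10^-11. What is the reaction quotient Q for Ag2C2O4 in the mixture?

Total volume = 153 + 69.7 = 222.7 mL.
[Ag^+] = 8.56 × 10^-5 × (153/222.7) = 5.881 × 10^-5 M
[C2O4^2-] = 4.69 × 10^-4 × (69.7/222.7) = 1.468 × 10^-4 M
Ag2C2O4(s) <=> 2 Ag^+(aq) + C2O4^2-(aq), so Q = [Ag^+]^2[C2O4^2-]
Q = (5.881 × 10^-5)^2(1.468 × 10^-4) = 5.08 x 10^-13
Q < Ksp, so no precipitate of Ag2C2O4 forms.

5.08 × 10^-13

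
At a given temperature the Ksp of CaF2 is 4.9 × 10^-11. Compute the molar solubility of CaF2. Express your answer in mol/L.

s ≈ 2.3 x 10^-4 M

CaF2(s) ⇌ Ca^2+ + 2 F^-
Ksp = [Ca^2+][F^-]^2
If s mol/L of CaF2 dissolves, [Ca^2+] = s and [F^-] = 2s.
Ksp = s(2s)^2 = 4s^3
Solving, s = (4.9 × 10^-11/4)^(1/3) = 2.3 x 10^-4 M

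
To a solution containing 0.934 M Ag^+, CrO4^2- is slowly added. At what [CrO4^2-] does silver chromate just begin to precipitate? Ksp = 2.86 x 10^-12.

Ag2CrO4(s) <=> 2 Ag^+(aq) + CrO4^2-(aq)
Ksp = [Ag^+]^2[CrO4^2-]
Precipitation begins when Q = Ksp. With [Ag^+] = 0.934 M:
2.86 x 10^-12 = (0.934)^2 × [CrO4^2-]
[CrO4^2-] = (2.86 x 10^-12 / 8.724 × 10^-1) = 3.28 × 10^-12 M

3.28e-12 M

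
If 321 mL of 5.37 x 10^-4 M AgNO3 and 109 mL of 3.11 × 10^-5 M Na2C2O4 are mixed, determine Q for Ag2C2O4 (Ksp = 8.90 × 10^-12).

Q ≈ 1.27 × 10^-12

Total volume = 321 + 109 = 430 mL.
[Ag^+] = 5.37 x 10^-4 × (321/430) = 4.009 x 10^-4 M
[C2O4^2-] = 3.11 × 10^-5 × (109/430) = 7.883 × 10^-6 M
Ag2C2O4(s) ⇌ 2 Ag^+(aq) + C2O4^2-(aq), so Q = [Ag^+]^2[C2O4^2-]
Q = (4.009 x 10^-4)^2(7.883 × 10^-6) = 1.27 × 10^-12
Q < Ksp, so no precipitate of Ag2C2O4 forms.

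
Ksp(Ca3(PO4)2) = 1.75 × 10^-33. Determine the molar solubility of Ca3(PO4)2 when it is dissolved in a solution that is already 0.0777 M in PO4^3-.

2.21 × 10^-11 M

Ca3(PO4)2(s) ⇌ 3 Ca^2+ + 2 PO4^3-
Ksp = [Ca^2+]^3[PO4^3-]^2
Let s = moles of Ca3(PO4)2 that dissolve per litre. [Ca^2+] = 3s, [PO4^3-] = 0.0777 + 2s ≈ 0.0777 (common-ion effect: PO4^3- is already 0.0777 M).
Ksp ≈ (3s)^3 × (0.0777)^2
s = 2.21 x 10^-11 M
Check: 2s = 4.4 × 10^-11 ≪ 0.0777, so the approximation is valid.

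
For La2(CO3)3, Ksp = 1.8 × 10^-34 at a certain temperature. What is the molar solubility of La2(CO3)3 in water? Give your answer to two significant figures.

La2(CO3)3(s) <=> 2 La^3+(aq) + 3 CO3^2-(aq)
Ksp = [La^3+]^2[CO3^2-]^3
With molar solubility s: [La^3+] = 2s, [CO3^2-] = 3s.
Substituting: Ksp = (2s)^2(3s)^3 = 108s^5
s^5 = 1.8 × 10^-34 / 108, so s = 7.0 × 10^-8 M

s = 7.0e-8 M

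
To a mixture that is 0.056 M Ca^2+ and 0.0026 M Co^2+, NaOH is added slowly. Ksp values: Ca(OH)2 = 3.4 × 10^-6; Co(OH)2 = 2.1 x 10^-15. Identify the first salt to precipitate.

Co(OH)2

Precipitation of each salt starts when its ion product equals its Ksp.
For Ca(OH)2: 3.4 × 10^-6 = 0.056 × [OH^-]^2  ⇒  [OH^-] = 7.8 x 10^-3 M.
For Co(OH)2: 2.1 x 10^-15 = 0.0026 × [OH^-]^2  ⇒  [OH^-] = 9.0 x 10^-7 M.
The salt with the lower threshold [OH^-] precipitates first: Co(OH)2.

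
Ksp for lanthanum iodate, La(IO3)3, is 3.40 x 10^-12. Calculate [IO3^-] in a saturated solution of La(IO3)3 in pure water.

[IO3^-] ≈ 1.79 x 10^-3 M

La(IO3)3(s) ⇌ La^3+(aq) + 3 IO3^-(aq)
Ksp = [La^3+][IO3^-]^3
With molar solubility s: [La^3+] = s, [IO3^-] = 3s.
Ksp = s(3s)^3 = 27s^4
s^4 = 3.40 x 10^-12 / 27, so s = 5.957 × 10^-4 M
[IO3^-] = 3s = 1.79 × 10^-3 M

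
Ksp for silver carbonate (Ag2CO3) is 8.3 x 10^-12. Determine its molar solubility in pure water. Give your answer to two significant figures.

Ag2CO3(s) ⇌ 2 Ag^+(aq) + CO3^2-(aq)
Ksp = [Ag^+]^2[CO3^2-]
For each mole of Ag2CO3 that dissolves: [Ag^+] = 2s, [CO3^2-] = s.
So Ksp = (2s)^2 × s = 4s^3
Solving, s = (8.3 x 10^-12/4)^(1/3) = 1.3 × 10^-4 M

s ≈ 1.3 x 10^-4 M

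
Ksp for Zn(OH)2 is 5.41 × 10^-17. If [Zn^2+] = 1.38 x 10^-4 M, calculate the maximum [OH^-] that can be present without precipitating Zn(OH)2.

6.26 × 10^-7 M

Zn(OH)2(s) ⇌ Zn^2+ + 2 OH^-
Ksp = [Zn^2+][OH^-]^2
Precipitation begins when Q = Ksp. With [Zn^2+] = 1.38 x 10^-4 M:
5.41 × 10^-17 = (1.38 x 10^-4) × [OH^-]^2
[OH^-] = (5.41 × 10^-17 / 1.38 x 10^-4)^(1/2) = 6.26 × 10^-7 M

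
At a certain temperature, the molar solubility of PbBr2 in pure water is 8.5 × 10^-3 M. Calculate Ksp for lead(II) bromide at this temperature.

PbBr2(s) ⇌ Pb^2+(aq) + 2 Br^-(aq)
For each mole of PbBr2 that dissolves: [Pb^2+] = s, [Br^-] = 2s.
Ksp = [Pb^2+][Br^-]^2
Substituting: Ksp = s(2s)^2 = 4s^3
With s = 8.5 × 10^-3: Ksp = 2.5 × 10^-6

Ksp ≈ 2.5 × 10^-6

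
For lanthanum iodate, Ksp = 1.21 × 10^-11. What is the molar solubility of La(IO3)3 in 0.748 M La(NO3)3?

s = 8.43e-5 M

La(IO3)3(s) <=> La^3+(aq) + 3 IO3^-(aq)
Ksp = [La^3+][IO3^-]^3
Let s = moles of La(IO3)3 that dissolve per litre. [La^3+] = 0.748 + s ≈ 0.748, [IO3^-] = 3s (Ksp is small, so little additional dissolves).
Ksp ≈ 0.748 × (3s)^3
s = 8.43 × 10^-5 M
Check: s = 8.4 x 10^-5 ≪ 0.748, so the approximation is valid.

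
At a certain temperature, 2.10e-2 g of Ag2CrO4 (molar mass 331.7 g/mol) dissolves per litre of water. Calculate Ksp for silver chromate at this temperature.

1.02 × 10^-12

Molar solubility s = (2.10 × 10^-2 g/L) / (331.7 g/mol) = 6.331 × 10^-5 M.
Ag2CrO4(s) ⇌ 2 Ag^+ + CrO4^2-
With molar solubility s: [Ag^+] = 2s, [CrO4^2-] = s.
Ksp = [Ag^+]^2[CrO4^2-]
Ksp = (2s)^2s = 4s^3
Ksp = 4 × (6.331 × 10^-5)^3 = 1.02 × 10^-12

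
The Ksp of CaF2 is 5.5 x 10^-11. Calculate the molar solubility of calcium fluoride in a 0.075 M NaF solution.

CaF2(s) <=> Ca^2+ + 2 F^-
Ksp = [Ca^2+][F^-]^2
Let s be the molar solubility in this solution. [Ca^2+] = s, [F^-] = 0.075 + 2s ≈ 0.075 (since F^- from NaF dominates).
Ksp ≈ s × (0.075)^2
s = 9.8 × 10^-9 M
Check: 2s = 2.0 x 10^-8 ≪ 0.075, so the approximation is valid.

s ≈ 9.8e-9 M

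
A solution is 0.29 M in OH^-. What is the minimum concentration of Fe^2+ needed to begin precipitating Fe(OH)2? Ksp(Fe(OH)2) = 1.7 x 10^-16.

Fe(OH)2(s) <=> Fe^2+(aq) + 2 OH^-(aq)
Ksp = [Fe^2+][OH^-]^2
Precipitation begins when Q = Ksp. With [OH^-] = 0.29 M:
1.7 x 10^-16 = (0.29)^2 × [Fe^2+]
[Fe^2+] = (1.7 x 10^-16 / 8.41 × 10^-2) = 2.0 × 10^-15 M

[Fe^2+] = 2.0 x 10^-15 M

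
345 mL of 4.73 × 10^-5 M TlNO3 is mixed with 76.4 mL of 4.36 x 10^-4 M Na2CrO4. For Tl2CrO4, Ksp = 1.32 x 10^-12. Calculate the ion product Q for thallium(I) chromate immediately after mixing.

1.19e-13

Total volume = 345 + 76.4 = 421.4 mL.
[Tl^+] = 4.73 × 10^-5 × (345/421.4) = 3.872 × 10^-5 M
[CrO4^2-] = 4.36 × 10^-4 × (76.4/421.4) = 7.905 × 10^-5 M
Tl2CrO4(s) ⇌ 2 Tl^+ + CrO4^2-, so Q = [Tl^+]^2[CrO4^2-]
Q = (3.872 × 10^-5)^2(7.905 × 10^-5) = 1.19 x 10^-13
Q < Ksp, so no precipitate of Tl2CrO4 forms.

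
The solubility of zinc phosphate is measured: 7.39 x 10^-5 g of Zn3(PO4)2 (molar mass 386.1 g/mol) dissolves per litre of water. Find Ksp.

Molar solubility s = (7.39 x 10^-5 g/L) / (386.1 g/mol) = 1.914 × 10^-7 M.
Zn3(PO4)2(s) ⇌ 3 Zn^2+(aq) + 2 PO4^3-(aq)
Let s = molar solubility. Then [Zn^2+] = 3s and [PO4^3-] = 2s.
Ksp = [Zn^2+]^3[PO4^3-]^2
Substituting: Ksp = (3s)^3(2s)^2 = 108s^5
Ksp = 108 × (1.914 × 10^-7)^5 = 2.77 × 10^-32

Ksp ≈ 2.77 x 10^-32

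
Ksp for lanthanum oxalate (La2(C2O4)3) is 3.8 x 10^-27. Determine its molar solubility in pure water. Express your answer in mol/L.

2.0e-6 M

La2(C2O4)3(s) ⇌ 2 La^3+ + 3 C2O4^2-
Ksp = [La^3+]^2[C2O4^2-]^3
For each mole of La2(C2O4)3 that dissolves: [La^3+] = 2s, [C2O4^2-] = 3s.
Substituting: Ksp = (2s)^2(3s)^3 = 108s^5
Solving, s = (3.8 x 10^-27/108)^(1/5) = 2.0 × 10^-6 M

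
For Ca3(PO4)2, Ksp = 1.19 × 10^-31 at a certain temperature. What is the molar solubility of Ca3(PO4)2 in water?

s ≈ 2.56 x 10^-7 M

Ca3(PO4)2(s) ⇌ 3 Ca^2+ + 2 PO4^3-
Ksp = [Ca^2+]^3[PO4^3-]^2
With molar solubility s: [Ca^2+] = 3s, [PO4^3-] = 2s.
So Ksp = (3s)^3 × (2s)^2 = 108s^5
Solving, s = (1.19 × 10^-31/108)^(1/5) = 2.56 × 10^-7 M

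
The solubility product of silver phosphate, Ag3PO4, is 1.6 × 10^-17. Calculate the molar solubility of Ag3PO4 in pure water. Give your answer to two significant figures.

2.8 × 10^-5 M

Ag3PO4(s) ⇌ 3 Ag^+(aq) + PO4^3-(aq)
Ksp = [Ag^+]^3[PO4^3-]
For each mole of Ag3PO4 that dissolves: [Ag^+] = 3s, [PO4^3-] = s.
So Ksp = (3s)^3 × s = 27s^4
Solving, s = (1.6 × 10^-17/27)^(1/4) = 2.8 × 10^-5 M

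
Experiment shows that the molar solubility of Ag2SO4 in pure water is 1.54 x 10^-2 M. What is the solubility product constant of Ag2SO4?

Ag2SO4(s) ⇌ 2 Ag^+(aq) + SO4^2-(aq)
Let s = molar solubility. Then [Ag^+] = 2s and [SO4^2-] = s.
Ksp = [Ag^+]^2[SO4^2-]
Ksp = (2s)^2s = 4s^3
Ksp = 4 × (1.54 × 10^-2)^3 = 1.46 x 10^-5

Ksp ≈ 1.46e-5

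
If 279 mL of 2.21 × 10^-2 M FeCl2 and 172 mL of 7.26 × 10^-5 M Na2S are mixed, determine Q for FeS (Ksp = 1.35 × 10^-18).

3.79 x 10^-7

Total volume = 279 + 172 = 451 mL.
[Fe^2+] = 2.21 x 10^-2 × (279/451) = 1.367 × 10^-2 M
[S^2-] = 7.26 × 10^-5 × (172/451) = 2.769 × 10^-5 M
FeS(s) <=> Fe^2+(aq) + S^2-(aq), so Q = [Fe^2+][S^2-]
Q = (1.367 x 10^-2)(2.769 x 10^-5) = 3.79 × 10^-7
Q > Ksp, so FeS will precipitate.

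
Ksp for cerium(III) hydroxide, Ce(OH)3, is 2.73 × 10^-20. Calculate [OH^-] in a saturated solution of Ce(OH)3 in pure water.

Ce(OH)3(s) ⇌ Ce^3+ + 3 OH^-
Ksp = [Ce^3+][OH^-]^3
For each mole of Ce(OH)3 that dissolves: [Ce^3+] = s, [OH^-] = 3s.
Ksp = s(3s)^3 = 27s^4
s = (2.73 × 10^-20 / 27)^(1/4) = 5.639 x 10^-6 M
[OH^-] = 3s = 1.69 × 10^-5 M

[OH^-] ≈ 1.69 x 10^-5 M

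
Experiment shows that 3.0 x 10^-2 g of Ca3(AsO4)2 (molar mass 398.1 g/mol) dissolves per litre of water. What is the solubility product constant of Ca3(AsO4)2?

Molar solubility s = (3.0 × 10^-2 g/L) / (398.1 g/mol) = 7.54 × 10^-5 M.
Ca3(AsO4)2(s) ⇌ 3 Ca^2+(aq) + 2 AsO4^3-(aq)
If s mol/L of Ca3(AsO4)2 dissolves, [Ca^2+] = 3s and [AsO4^3-] = 2s.
Ksp = [Ca^2+]^3[AsO4^3-]^2
So Ksp = (3s)^3 × (2s)^2 = 108s^5
With s = 7.54 × 10^-5: Ksp = 2.6 × 10^-19

Ksp = 2.6 x 10^-19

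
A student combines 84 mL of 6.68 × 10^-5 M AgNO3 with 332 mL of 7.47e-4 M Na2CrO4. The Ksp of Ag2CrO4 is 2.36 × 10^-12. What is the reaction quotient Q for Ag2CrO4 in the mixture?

Total volume = 84 + 332 = 416 mL.
[Ag^+] = 6.68 x 10^-5 × (84/416) = 1.349 × 10^-5 M
[CrO4^2-] = 7.47 × 10^-4 × (332/416) = 5.962 x 10^-4 M
Ag2CrO4(s) ⇌ 2 Ag^+ + CrO4^2-, so Q = [Ag^+]^2[CrO4^2-]
Q = (1.349 × 10^-5)^2(5.962 × 10^-4) = 1.08 × 10^-13
Q < Ksp, so no precipitate of Ag2CrO4 forms.

Q = 1.08 × 10^-13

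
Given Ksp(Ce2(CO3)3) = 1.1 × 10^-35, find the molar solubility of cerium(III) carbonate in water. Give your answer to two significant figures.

s = 4.0 × 10^-8 M

Ce2(CO3)3(s) ⇌ 2 Ce^3+ + 3 CO3^2-
Ksp = [Ce^3+]^2[CO3^2-]^3
With molar solubility s: [Ce^3+] = 2s, [CO3^2-] = 3s.
Substituting: Ksp = (2s)^2(3s)^3 = 108s^5
s = (1.1 × 10^-35 / 108)^(1/5) = 4.0 x 10^-8 M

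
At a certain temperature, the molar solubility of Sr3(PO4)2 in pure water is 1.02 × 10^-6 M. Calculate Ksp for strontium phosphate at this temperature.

Sr3(PO4)2(s) ⇌ 3 Sr^2+ + 2 PO4^3-
For each mole of Sr3(PO4)2 that dissolves: [Sr^2+] = 3s, [PO4^3-] = 2s.
Ksp = [Sr^2+]^3[PO4^3-]^2
Ksp = (3s)^3(2s)^2 = 108s^5
With s = 1.02 x 10^-6: Ksp = 1.19 x 10^-28

1.19 × 10^-28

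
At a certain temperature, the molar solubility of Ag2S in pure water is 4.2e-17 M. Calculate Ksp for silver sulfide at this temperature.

Ksp = 3.0 × 10^-49

Ag2S(s) ⇌ 2 Ag^+ + S^2-
For each mole of Ag2S that dissolves: [Ag^+] = 2s, [S^2-] = s.
Ksp = [Ag^+]^2[S^2-]
Substituting: Ksp = (2s)^2s = 4s^3
With s = 4.2 × 10^-17: Ksp = 3.0 × 10^-49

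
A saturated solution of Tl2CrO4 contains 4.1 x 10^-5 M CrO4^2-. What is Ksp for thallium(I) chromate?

Ksp ≈ 2.8 x 10^-13

Tl2CrO4(s) ⇌ 2 Tl^+ + CrO4^2-
Stoichiometry gives [Tl^+] = (2/1)[CrO4^2-] = 8.20 x 10^-5 M.
Ksp = [Tl^+]^2[CrO4^2-]
Ksp = (8.20 × 10^-5)^2 × 4.1 × 10^-5 = 2.8 x 10^-13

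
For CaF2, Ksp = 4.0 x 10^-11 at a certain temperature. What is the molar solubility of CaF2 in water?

CaF2(s) ⇌ Ca^2+(aq) + 2 F^-(aq)
Ksp = [Ca^2+][F^-]^2
Let s = molar solubility. Then [Ca^2+] = s and [F^-] = 2s.
Substituting: Ksp = s(2s)^2 = 4s^3
Solving, s = (4.0 x 10^-11/4)^(1/3) = 2.2 × 10^-4 M

2.2 × 10^-4 M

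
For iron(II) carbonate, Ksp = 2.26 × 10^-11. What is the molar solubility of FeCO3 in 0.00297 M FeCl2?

FeCO3(s) <=> Fe^2+(aq) + CO3^2-(aq)
Ksp = [Fe^2+][CO3^2-]
Let s be the molar solubility in this solution. [Fe^2+] = 0.00297 + s ≈ 0.00297, [CO3^2-] = s (since Fe^2+ from FeCl2 dominates).
Ksp ≈ 0.00297 × s
s = 7.61 × 10^-9 M
Check: s = 7.6 × 10^-9 ≪ 0.00297, so the approximation is valid.

7.61 x 10^-9 M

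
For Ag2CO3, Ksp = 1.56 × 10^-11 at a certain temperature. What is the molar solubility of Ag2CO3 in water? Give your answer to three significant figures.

Ag2CO3(s) ⇌ 2 Ag^+ + CO3^2-
Ksp = [Ag^+]^2[CO3^2-]
For each mole of Ag2CO3 that dissolves: [Ag^+] = 2s, [CO3^2-] = s.
Substituting: Ksp = (2s)^2s = 4s^3
Solving, s = (1.56 × 10^-11/4)^(1/3) = 1.57 × 10^-4 M

1.57 × 10^-4 M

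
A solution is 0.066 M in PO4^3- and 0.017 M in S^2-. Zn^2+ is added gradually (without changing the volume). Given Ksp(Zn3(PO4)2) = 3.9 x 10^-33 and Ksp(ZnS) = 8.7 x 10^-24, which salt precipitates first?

Each salt begins to precipitate when Q = Ksp, i.e. when [Zn^2+] reaches its threshold.
For Zn3(PO4)2: 3.9 x 10^-33 = (0.066)^2 × [Zn^2+]^3  ⇒  [Zn^2+] = 9.6 × 10^-11 M.
For ZnS: 8.7 x 10^-24 = 0.017 × [Zn^2+]  ⇒  [Zn^2+] = 5.1 × 10^-22 M.
The salt with the lower threshold [Zn^2+] precipitates first: ZnS.

ZnS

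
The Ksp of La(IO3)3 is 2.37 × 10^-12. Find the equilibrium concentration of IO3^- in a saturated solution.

La(IO3)3(s) ⇌ La^3+ + 3 IO3^-
Ksp = [La^3+][IO3^-]^3
If s mol/L of La(IO3)3 dissolves, [La^3+] = s and [IO3^-] = 3s.
Ksp = s(3s)^3 = 27s^4
s^4 = 2.37 × 10^-12 / 27, so s = 5.443 × 10^-4 M
[IO3^-] = 3s = 1.63 x 10^-3 M

[IO3^-] ≈ 1.63e-3 M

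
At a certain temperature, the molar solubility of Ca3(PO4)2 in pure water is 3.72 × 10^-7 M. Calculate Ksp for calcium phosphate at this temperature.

7.69e-31

Ca3(PO4)2(s) <=> 3 Ca^2+ + 2 PO4^3-
If s mol/L of Ca3(PO4)2 dissolves, [Ca^2+] = 3s and [PO4^3-] = 2s.
Ksp = [Ca^2+]^3[PO4^3-]^2
Substituting: Ksp = (3s)^3(2s)^2 = 108s^5
Ksp = 108 × (3.72 × 10^-7)^5 = 7.69 x 10^-31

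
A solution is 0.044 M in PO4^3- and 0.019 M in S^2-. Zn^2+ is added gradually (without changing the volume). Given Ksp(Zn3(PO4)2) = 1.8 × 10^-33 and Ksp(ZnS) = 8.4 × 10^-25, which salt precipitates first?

ZnS

Each salt begins to precipitate when Q = Ksp, i.e. when [Zn^2+] reaches its threshold.
For Zn3(PO4)2: 1.8 × 10^-33 = (0.044)^2 × [Zn^2+]^3  ⇒  [Zn^2+] = 9.8 × 10^-11 M.
For ZnS: 8.4 × 10^-25 = 0.019 × [Zn^2+]  ⇒  [Zn^2+] = 4.4 × 10^-23 M.
The salt with the lower threshold [Zn^2+] precipitates first: ZnS.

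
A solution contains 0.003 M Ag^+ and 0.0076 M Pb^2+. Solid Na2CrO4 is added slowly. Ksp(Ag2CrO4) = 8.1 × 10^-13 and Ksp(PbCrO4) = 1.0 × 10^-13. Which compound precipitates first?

PbCrO4

Precipitation of each salt starts when its ion product equals its Ksp.
For Ag2CrO4: 8.1 × 10^-13 = (0.003)^2 × [CrO4^2-]  ⇒  [CrO4^2-] = 9.0 × 10^-8 M.
For PbCrO4: 1.0 × 10^-13 = 0.0076 × [CrO4^2-]  ⇒  [CrO4^2-] = 1.3 × 10^-11 M.
The salt with the lower threshold [CrO4^2-] precipitates first: PbCrO4.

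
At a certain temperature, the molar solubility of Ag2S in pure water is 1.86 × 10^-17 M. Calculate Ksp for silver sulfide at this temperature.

Ag2S(s) <=> 2 Ag^+ + S^2-
With molar solubility s: [Ag^+] = 2s, [S^2-] = s.
Ksp = [Ag^+]^2[S^2-]
So Ksp = (2s)^2 × s = 4s^3
Ksp = 4 × (1.86 × 10^-17)^3 = 2.57 x 10^-50

Ksp ≈ 2.57e-50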